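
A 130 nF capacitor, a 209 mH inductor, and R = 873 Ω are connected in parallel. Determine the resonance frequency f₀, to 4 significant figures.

ω₀ = 1/√(LC) = 1/√(0.209 × 1.3e-07) = 6067 rad/s
f₀ = ω₀/(2π) = 965.6 Hz

965.6 Hz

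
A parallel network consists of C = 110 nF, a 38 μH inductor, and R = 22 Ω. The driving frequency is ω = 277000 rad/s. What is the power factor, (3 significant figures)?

0.576

X_L = ωL = 10.5 Ω
X_C = 1/(ωC) = 32.8 Ω
Parallel: admittances add. Y = 1/R + 1/(jωL) + jωC
Y = (0.0455 − j0.0645) S
|Y| = 0.0789 S → |Z| = 1/|Y| = 12.7 Ω, ∠Z = −∠Y = 54.8°
cos φ = cos(54.8°) = 0.576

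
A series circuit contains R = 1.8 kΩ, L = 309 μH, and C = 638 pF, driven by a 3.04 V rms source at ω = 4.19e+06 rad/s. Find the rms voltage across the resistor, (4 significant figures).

X_L = ωL = 1295 Ω
X_C = 1/(ωC) = 374.1 Ω
Net reactance X = X_L − X_C = 920.6 Ω
Z = 1800 + j920.6 Ω
|Z| = √(1800² + 920.6²) = 2022 Ω
I = V/|Z| = 1.504 mA
V_R = I·|Z_R| = 0.001504 × 1800 = 2.707 V

2.707 V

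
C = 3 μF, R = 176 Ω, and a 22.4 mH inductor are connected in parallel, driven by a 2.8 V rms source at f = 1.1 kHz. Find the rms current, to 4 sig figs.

ω = 2πf = 6912 rad/s
X_L = ωL = 154.8 Ω
X_C = 1/(ωC) = 48.23 Ω
Parallel: admittances add. Y = 1/R + 1/(jωL) + jωC
Y = (0.005682 + j0.01428) S
|Y| = 0.01536 S → |Z| = 1/|Y| = 65.09 Ω, ∠Z = −∠Y = -68.30°
I = V/|Z| = 2.8/65.09 = 43.02 mA

43.02 mA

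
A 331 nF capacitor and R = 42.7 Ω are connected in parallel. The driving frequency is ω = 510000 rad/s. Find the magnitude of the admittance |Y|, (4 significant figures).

X_C = 1/(ωC) = 5.924 Ω
Parallel: admittances add. Y = 1/R + jωC
Y = (0.02342 + j0.1688) S
|Y| = 0.1704 S → |Z| = 1/|Y| = 5.868 Ω, ∠Z = −∠Y = -82.10°

170.4 mS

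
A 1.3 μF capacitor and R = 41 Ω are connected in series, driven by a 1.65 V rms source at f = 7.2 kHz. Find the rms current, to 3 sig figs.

ω = 2πf = 45240 rad/s
X_C = 1/(ωC) = 17.0 Ω
Z = 41.0 − j17.0 Ω
|Z| = √(41.0² + 17.0²) = 44.4 Ω
I = V/|Z| = 1.65/44.4 = 37.2 mA

37.2 mA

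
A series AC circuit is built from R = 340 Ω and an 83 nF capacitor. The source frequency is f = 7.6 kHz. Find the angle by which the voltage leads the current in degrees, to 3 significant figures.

-36.6°

ω = 2πf = 47750 rad/s
X_C = 1/(ωC) = 252 Ω
Z = 340 − j252 Ω
|Z| = √(340² + 252²) = 423 Ω
∠Z = arctan(-252/340) = -36.6°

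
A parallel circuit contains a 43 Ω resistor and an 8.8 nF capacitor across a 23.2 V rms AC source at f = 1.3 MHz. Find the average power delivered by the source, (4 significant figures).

12.52 W

ω = 2πf = 8.168e+06 rad/s
X_C = 1/(ωC) = 13.91 Ω
Parallel: admittances add. Y = 1/R + jωC
Y = (0.02326 + j0.07188) S
|Y| = 0.07555 S → |Z| = 1/|Y| = 13.24 Ω, ∠Z = −∠Y = -72.07°
I = V/|Z| = 1.753 A
P = VI cos φ = 23.2 × 1.753 × cos(-72.07°) = 12.52 W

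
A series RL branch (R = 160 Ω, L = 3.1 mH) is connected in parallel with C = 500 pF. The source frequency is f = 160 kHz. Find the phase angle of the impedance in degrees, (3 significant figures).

ω = 2πf = 1.005e+06 rad/s
X_L = ωL = 3120 Ω
X_C = 1/(ωC) = 1990 Ω
Branch 1 (R+jX_L): Z₁ = 160 + j3120 Ω, |Z₁| = 3120 Ω
Branch 2 (−jX_C): Z₂ = −j1990 Ω
Parallel: Z = Z₁Z₂/(Z₁+Z₂), |Z| = 5450 Ω, ∠Z = -84.9°

-84.9°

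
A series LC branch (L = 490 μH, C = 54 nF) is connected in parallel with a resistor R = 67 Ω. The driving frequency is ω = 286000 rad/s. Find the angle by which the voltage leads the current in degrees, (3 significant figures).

41.6°

X_L = ωL = 140 Ω
X_C = 1/(ωC) = 64.8 Ω
Branch 1: Z₁ = R = 67.0 Ω
Branch 2 (series LC): Z₂ = j(X_L − X_C) = j75.4 Ω
Parallel: Z = Z₁Z₂/(Z₁+Z₂), |Z| = 50.1 Ω, ∠Z = 41.6°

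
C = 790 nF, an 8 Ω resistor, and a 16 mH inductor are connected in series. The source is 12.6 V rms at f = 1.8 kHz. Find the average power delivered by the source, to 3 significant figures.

263 mW

ω = 2πf = 11310 rad/s
X_L = ωL = 181 Ω
X_C = 1/(ωC) = 112 Ω
Net reactance X = X_L − X_C = 69.0 Ω
Z = 8.00 + j69.0 Ω
|Z| = √(8.00² + 69.0²) = 69.5 Ω
∠Z = arctan(69.0/8.00) = 83.4°
I = V/|Z| = 181 mA
P = VI cos φ = 12.6 × 0.181 × cos(83.4°) = 263 mW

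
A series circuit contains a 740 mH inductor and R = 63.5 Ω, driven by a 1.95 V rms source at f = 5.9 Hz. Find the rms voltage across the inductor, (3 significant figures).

0.773 V

ω = 2πf = 37.07 rad/s
X_L = ωL = 27.4 Ω
Z = 63.5 + j27.4 Ω
|Z| = √(63.5² + 27.4²) = 69.2 Ω
I = V/|Z| = 28.2 mA
V_L = I·|Z_L| = 0.0282 × 27.4 = 0.773 V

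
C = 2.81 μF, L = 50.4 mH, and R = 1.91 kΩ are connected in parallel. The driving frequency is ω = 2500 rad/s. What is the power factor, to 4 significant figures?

0.4981

X_L = ωL = 126.0 Ω
X_C = 1/(ωC) = 142.3 Ω
Parallel: admittances add. Y = 1/R + 1/(jωL) + jωC
Y = (0.0005236 − j0.0009115) S
|Y| = 0.001051 S → |Z| = 1/|Y| = 951.3 Ω, ∠Z = −∠Y = 60.13°
cos φ = cos(60.13°) = 0.4981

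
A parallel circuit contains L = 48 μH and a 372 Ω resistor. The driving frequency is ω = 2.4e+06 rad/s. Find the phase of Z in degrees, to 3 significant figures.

X_L = ωL = 115 Ω
Parallel: admittances add. Y = 1/R + 1/(jωL)
Y = (0.00269 − j0.00868) S
|Y| = 0.00909 S → |Z| = 1/|Y| = 110 Ω, ∠Z = −∠Y = 72.8°

72.8°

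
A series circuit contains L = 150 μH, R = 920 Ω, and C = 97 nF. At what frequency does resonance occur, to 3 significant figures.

41.7 kHz

ω₀ = 1/√(LC) = 1/√(0.00015 × 9.7e-08) = 262200 rad/s
f₀ = ω₀/(2π) = 41.7 kHz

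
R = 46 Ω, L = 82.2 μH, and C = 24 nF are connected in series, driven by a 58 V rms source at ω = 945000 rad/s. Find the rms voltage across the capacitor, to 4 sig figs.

44.90 V

X_L = ωL = 77.68 Ω
X_C = 1/(ωC) = 44.09 Ω
Net reactance X = X_L − X_C = 33.59 Ω
Z = 46.00 + j33.59 Ω
|Z| = √(46.00² + 33.59²) = 56.96 Ω
I = V/|Z| = 1.018 A
V_C = I·|Z_C| = 1.018 × 44.09 = 44.90 V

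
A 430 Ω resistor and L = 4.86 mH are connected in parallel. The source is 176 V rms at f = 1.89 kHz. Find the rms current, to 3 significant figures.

ω = 2πf = 11880 rad/s
X_L = ωL = 57.7 Ω
Parallel: admittances add. Y = 1/R + 1/(jωL)
Y = (0.00233 − j0.0173) S
|Y| = 0.0175 S → |Z| = 1/|Y| = 57.2 Ω, ∠Z = −∠Y = 82.4°
I = V/|Z| = 176/57.2 = 3.08 A

3.08 A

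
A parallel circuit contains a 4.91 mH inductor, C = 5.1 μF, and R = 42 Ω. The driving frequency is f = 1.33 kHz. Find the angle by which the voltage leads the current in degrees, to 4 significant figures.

-37.47°

ω = 2πf = 8357 rad/s
X_L = ωL = 41.03 Ω
X_C = 1/(ωC) = 23.46 Ω
Parallel: admittances add. Y = 1/R + 1/(jωL) + jωC
Y = (0.02381 + j0.01825) S
|Y| = 0.03000 S → |Z| = 1/|Y| = 33.34 Ω, ∠Z = −∠Y = -37.47°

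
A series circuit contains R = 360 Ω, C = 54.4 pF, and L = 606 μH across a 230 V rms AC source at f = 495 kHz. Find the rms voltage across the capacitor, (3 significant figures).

336 V

ω = 2πf = 3.11e+06 rad/s
X_L = ωL = 1880 Ω
X_C = 1/(ωC) = 5910 Ω
Net reactance X = X_L − X_C = -4030 Ω
Z = 360 − j4030 Ω
|Z| = √(360² + 4030²) = 4040 Ω
I = V/|Z| = 56.9 mA
V_C = I·|Z_C| = 0.0569 × 5910 = 336 V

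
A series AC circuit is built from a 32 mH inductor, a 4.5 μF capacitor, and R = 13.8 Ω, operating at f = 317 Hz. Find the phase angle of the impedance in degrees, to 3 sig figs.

ω = 2πf = 1992 rad/s
X_L = ωL = 63.7 Ω
X_C = 1/(ωC) = 112 Ω
Net reactance X = X_L − X_C = -47.8 Ω
Z = 13.8 − j47.8 Ω
|Z| = √(13.8² + 47.8²) = 49.8 Ω
∠Z = arctan(-47.8/13.8) = -73.9°

-73.9°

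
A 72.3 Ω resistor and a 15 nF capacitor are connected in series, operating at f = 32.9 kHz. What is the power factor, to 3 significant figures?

ω = 2πf = 206700 rad/s
X_C = 1/(ωC) = 323 Ω
Z = 72.3 − j323 Ω
|Z| = √(72.3² + 323²) = 331 Ω
∠Z = arctan(-323/72.3) = -77.4°
cos φ = cos(-77.4°) = 0.219

0.219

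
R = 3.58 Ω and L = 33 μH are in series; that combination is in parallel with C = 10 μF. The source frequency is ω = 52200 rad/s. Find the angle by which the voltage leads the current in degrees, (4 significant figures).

-61.22°

X_L = ωL = 1.723 Ω
X_C = 1/(ωC) = 1.916 Ω
Branch 1 (R+jX_L): Z₁ = 3.580 + j1.723 Ω, |Z₁| = 3.973 Ω
Branch 2 (−jX_C): Z₂ = −j1.916 Ω
Parallel: Z = Z₁Z₂/(Z₁+Z₂), |Z| = 2.123 Ω, ∠Z = -61.22°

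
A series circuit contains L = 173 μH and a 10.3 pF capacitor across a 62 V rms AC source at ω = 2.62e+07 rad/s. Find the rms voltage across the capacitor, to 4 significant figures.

277.8 V

X_L = ωL = 4533 Ω
X_C = 1/(ωC) = 3706 Ω
Net reactance X = X_L − X_C = 827.0 Ω
Z = j827.0 Ω
|Z| = √(0² + 827.0²) = 827.0 Ω
I = V/|Z| = 74.97 mA
V_C = I·|Z_C| = 0.07497 × 3706 = 277.8 V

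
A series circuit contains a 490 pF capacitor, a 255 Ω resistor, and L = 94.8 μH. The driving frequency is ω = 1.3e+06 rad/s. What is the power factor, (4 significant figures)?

0.1736

X_L = ωL = 123.2 Ω
X_C = 1/(ωC) = 1570 Ω
Net reactance X = X_L − X_C = -1447 Ω
Z = 255.0 − j1447 Ω
|Z| = √(255.0² + 1447²) = 1469 Ω
∠Z = arctan(-1447/255.0) = -80.00°
cos φ = cos(-80.00°) = 0.1736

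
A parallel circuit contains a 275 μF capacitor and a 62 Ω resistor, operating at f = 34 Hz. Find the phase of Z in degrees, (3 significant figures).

-74.6°

ω = 2πf = 213.6 rad/s
X_C = 1/(ωC) = 17.0 Ω
Parallel: admittances add. Y = 1/R + jωC
Y = (0.0161 + j0.0587) S
|Y| = 0.0609 S → |Z| = 1/|Y| = 16.4 Ω, ∠Z = −∠Y = -74.6°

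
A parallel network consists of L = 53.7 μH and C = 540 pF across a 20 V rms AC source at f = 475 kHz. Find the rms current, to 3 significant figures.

ω = 2πf = 2.985e+06 rad/s
X_L = ωL = 160 Ω
X_C = 1/(ωC) = 620 Ω
Parallel: admittances add. Y = 1/(jωL) + jωC
Y = (0 − j0.00463) S
|Y| = 0.00463 S → |Z| = 1/|Y| = 216 Ω, ∠Z = −∠Y = 90.0°
I = V/|Z| = 20/216 = 92.6 mA

92.6 mA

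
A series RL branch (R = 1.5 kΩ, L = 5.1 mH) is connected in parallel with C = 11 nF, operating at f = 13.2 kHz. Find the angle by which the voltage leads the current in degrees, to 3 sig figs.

ω = 2πf = 82940 rad/s
X_L = ωL = 423 Ω
X_C = 1/(ωC) = 1100 Ω
Branch 1 (R+jX_L): Z₁ = 1500 + j423 Ω, |Z₁| = 1560 Ω
Branch 2 (−jX_C): Z₂ = −j1100 Ω
Parallel: Z = Z₁Z₂/(Z₁+Z₂), |Z| = 1040 Ω, ∠Z = -50.1°

-50.1°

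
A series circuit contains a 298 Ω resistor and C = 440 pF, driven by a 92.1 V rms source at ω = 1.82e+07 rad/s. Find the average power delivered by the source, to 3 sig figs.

X_C = 1/(ωC) = 125 Ω
Z = 298 − j125 Ω
|Z| = √(298² + 125²) = 323 Ω
∠Z = arctan(-125/298) = -22.7°
I = V/|Z| = 285 mA
P = VI cos φ = 92.1 × 0.285 × cos(-22.7°) = 24.2 W

24.2 W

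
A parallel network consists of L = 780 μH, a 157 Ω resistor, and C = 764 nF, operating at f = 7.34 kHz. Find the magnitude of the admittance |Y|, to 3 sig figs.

ω = 2πf = 46120 rad/s
X_L = ωL = 36.0 Ω
X_C = 1/(ωC) = 28.4 Ω
Parallel: admittances add. Y = 1/R + 1/(jωL) + jωC
Y = (0.00637 + j0.00744) S
|Y| = 0.00979 S → |Z| = 1/|Y| = 102 Ω, ∠Z = −∠Y = -49.4°

9.79 mS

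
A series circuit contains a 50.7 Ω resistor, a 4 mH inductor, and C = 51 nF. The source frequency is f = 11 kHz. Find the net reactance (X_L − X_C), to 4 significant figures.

ω = 2πf = 69120 rad/s
X_L = ωL = 276.5 Ω
X_C = 1/(ωC) = 283.7 Ω
X = 276.5 − 283.7 = -7.238 Ω

-7.238 Ω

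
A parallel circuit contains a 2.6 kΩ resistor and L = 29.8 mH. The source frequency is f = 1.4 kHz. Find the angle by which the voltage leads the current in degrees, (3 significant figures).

ω = 2πf = 8796 rad/s
X_L = ωL = 262 Ω
Parallel: admittances add. Y = 1/R + 1/(jωL)
Y = (0.000385 − j0.00381) S
|Y| = 0.00383 S → |Z| = 1/|Y| = 261 Ω, ∠Z = −∠Y = 84.2°

84.2°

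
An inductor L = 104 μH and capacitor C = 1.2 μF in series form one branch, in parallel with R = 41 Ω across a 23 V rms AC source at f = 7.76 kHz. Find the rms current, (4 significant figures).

1.994 A

ω = 2πf = 48760 rad/s
X_L = ωL = 5.071 Ω
X_C = 1/(ωC) = 17.09 Ω
Branch 1: Z₁ = R = 41.00 Ω
Branch 2 (series LC): Z₂ = j(X_L − X_C) = −j12.02 Ω
Parallel: Z = Z₁Z₂/(Z₁+Z₂), |Z| = 11.54 Ω, ∠Z = -73.66°
I = V/|Z| = 23/11.54 = 1.994 A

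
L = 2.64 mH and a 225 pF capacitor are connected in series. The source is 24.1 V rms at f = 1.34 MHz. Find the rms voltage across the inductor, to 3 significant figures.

ω = 2πf = 8.419e+06 rad/s
X_L = ωL = 22200 Ω
X_C = 1/(ωC) = 528 Ω
Net reactance X = X_L − X_C = 21700 Ω
Z = j21700 Ω
|Z| = √(0² + 21700²) = 21700 Ω
I = V/|Z| = 1.11 mA
V_L = I·|Z_L| = 0.00111 × 22200 = 24.7 V

24.7 V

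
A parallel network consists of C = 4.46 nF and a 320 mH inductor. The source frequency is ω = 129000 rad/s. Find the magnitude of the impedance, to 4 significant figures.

1815 Ω

X_L = ωL = 41280 Ω
X_C = 1/(ωC) = 1738 Ω
Parallel: admittances add. Y = 1/(jωL) + jωC
Y = (0 + j0.0005511) S
|Y| = 0.0005511 S → |Z| = 1/|Y| = 1815 Ω, ∠Z = −∠Y = -90.00°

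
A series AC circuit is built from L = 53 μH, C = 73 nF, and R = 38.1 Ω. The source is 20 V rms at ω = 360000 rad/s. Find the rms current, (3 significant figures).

X_L = ωL = 19.1 Ω
X_C = 1/(ωC) = 38.1 Ω
Net reactance X = X_L − X_C = -19.0 Ω
Z = 38.1 − j19.0 Ω
|Z| = √(38.1² + 19.0²) = 42.6 Ω
I = V/|Z| = 20/42.6 = 470 mA

470 mA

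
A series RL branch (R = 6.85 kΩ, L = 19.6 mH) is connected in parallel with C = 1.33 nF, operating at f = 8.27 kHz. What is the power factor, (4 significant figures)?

ω = 2πf = 51960 rad/s
X_L = ωL = 1018 Ω
X_C = 1/(ωC) = 14470 Ω
Branch 1 (R+jX_L): Z₁ = 6850 + j1018 Ω, |Z₁| = 6925 Ω
Branch 2 (−jX_C): Z₂ = −j14470 Ω
Parallel: Z = Z₁Z₂/(Z₁+Z₂), |Z| = 6638 Ω, ∠Z = -18.53°
cos φ = cos(-18.53°) = 0.9482

0.9482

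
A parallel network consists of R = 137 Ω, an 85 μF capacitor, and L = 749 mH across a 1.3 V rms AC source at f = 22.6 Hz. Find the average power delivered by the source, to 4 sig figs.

12.34 mW

ω = 2πf = 142.0 rad/s
X_L = ωL = 106.4 Ω
X_C = 1/(ωC) = 82.85 Ω
Parallel: admittances add. Y = 1/R + 1/(jωL) + jωC
Y = (0.007299 + j0.002668) S
|Y| = 0.007772 S → |Z| = 1/|Y| = 128.7 Ω, ∠Z = −∠Y = -20.08°
I = V/|Z| = 10.10 mA
P = VI cos φ = 1.3 × 0.01010 × cos(-20.08°) = 12.34 mW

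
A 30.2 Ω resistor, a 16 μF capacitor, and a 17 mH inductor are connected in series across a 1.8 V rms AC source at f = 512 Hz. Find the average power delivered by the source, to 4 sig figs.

45.40 mW

ω = 2πf = 3217 rad/s
X_L = ωL = 54.69 Ω
X_C = 1/(ωC) = 19.43 Ω
Net reactance X = X_L − X_C = 35.26 Ω
Z = 30.20 + j35.26 Ω
|Z| = √(30.20² + 35.26²) = 46.43 Ω
∠Z = arctan(35.26/30.20) = 49.42°
I = V/|Z| = 38.77 mA
P = VI cos φ = 1.8 × 0.03877 × cos(49.42°) = 45.40 mW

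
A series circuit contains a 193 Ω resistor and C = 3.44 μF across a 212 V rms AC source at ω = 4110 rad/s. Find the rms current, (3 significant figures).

1.03 A

X_C = 1/(ωC) = 70.7 Ω
Z = 193 − j70.7 Ω
|Z| = √(193² + 70.7²) = 206 Ω
I = V/|Z| = 212/206 = 1.03 A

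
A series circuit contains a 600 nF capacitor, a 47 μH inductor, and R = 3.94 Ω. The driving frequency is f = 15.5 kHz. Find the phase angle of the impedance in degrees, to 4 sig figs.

ω = 2πf = 97390 rad/s
X_L = ωL = 4.577 Ω
X_C = 1/(ωC) = 17.11 Ω
Net reactance X = X_L − X_C = -12.54 Ω
Z = 3.940 − j12.54 Ω
|Z| = √(3.940² + 12.54²) = 13.14 Ω
∠Z = arctan(-12.54/3.940) = -72.55°

-72.55°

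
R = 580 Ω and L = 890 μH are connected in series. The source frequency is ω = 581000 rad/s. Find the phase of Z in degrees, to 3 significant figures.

41.7°

X_L = ωL = 517 Ω
Z = 580 + j517 Ω
|Z| = √(580² + 517²) = 777 Ω
∠Z = arctan(517/580) = 41.7°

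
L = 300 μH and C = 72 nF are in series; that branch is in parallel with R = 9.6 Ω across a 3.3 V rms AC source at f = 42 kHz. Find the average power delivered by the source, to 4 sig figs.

1.134 W

ω = 2πf = 263900 rad/s
X_L = ωL = 79.17 Ω
X_C = 1/(ωC) = 52.63 Ω
Branch 1: Z₁ = R = 9.600 Ω
Branch 2 (series LC): Z₂ = j(X_L − X_C) = j26.54 Ω
Parallel: Z = Z₁Z₂/(Z₁+Z₂), |Z| = 9.027 Ω, ∠Z = 19.89°
I = V/|Z| = 365.6 mA
P = VI cos φ = 3.3 × 0.3656 × cos(19.89°) = 1.134 W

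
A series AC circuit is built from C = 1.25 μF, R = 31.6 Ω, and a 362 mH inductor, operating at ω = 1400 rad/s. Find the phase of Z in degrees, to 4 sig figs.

X_L = ωL = 506.8 Ω
X_C = 1/(ωC) = 571.4 Ω
Net reactance X = X_L − X_C = -64.63 Ω
Z = 31.60 − j64.63 Ω
|Z| = √(31.60² + 64.63²) = 71.94 Ω
∠Z = arctan(-64.63/31.60) = -63.94°

-63.94°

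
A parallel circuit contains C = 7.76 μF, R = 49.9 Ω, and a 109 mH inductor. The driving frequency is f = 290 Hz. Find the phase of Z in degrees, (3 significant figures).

-24.4°

ω = 2πf = 1822 rad/s
X_L = ωL = 199 Ω
X_C = 1/(ωC) = 70.7 Ω
Parallel: admittances add. Y = 1/R + 1/(jωL) + jωC
Y = (0.0200 + j0.00910) S
|Y| = 0.0220 S → |Z| = 1/|Y| = 45.4 Ω, ∠Z = −∠Y = -24.4°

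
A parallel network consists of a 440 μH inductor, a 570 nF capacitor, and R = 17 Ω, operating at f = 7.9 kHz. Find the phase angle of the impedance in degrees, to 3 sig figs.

16.6°

ω = 2πf = 49640 rad/s
X_L = ωL = 21.8 Ω
X_C = 1/(ωC) = 35.3 Ω
Parallel: admittances add. Y = 1/R + 1/(jωL) + jωC
Y = (0.0588 − j0.0175) S
|Y| = 0.0614 S → |Z| = 1/|Y| = 16.3 Ω, ∠Z = −∠Y = 16.6°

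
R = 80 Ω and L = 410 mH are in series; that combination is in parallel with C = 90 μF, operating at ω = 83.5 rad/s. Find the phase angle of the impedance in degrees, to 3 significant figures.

X_L = ωL = 34.2 Ω
X_C = 1/(ωC) = 133 Ω
Branch 1 (R+jX_L): Z₁ = 80.0 + j34.2 Ω, |Z₁| = 87.0 Ω
Branch 2 (−jX_C): Z₂ = −j133 Ω
Parallel: Z = Z₁Z₂/(Z₁+Z₂), |Z| = 91.1 Ω, ∠Z = -15.8°

-15.8°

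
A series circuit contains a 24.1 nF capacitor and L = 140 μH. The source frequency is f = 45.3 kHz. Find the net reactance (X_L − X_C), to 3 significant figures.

-106 Ω

ω = 2πf = 284600 rad/s
X_L = ωL = 39.8 Ω
X_C = 1/(ωC) = 146 Ω
X = 39.8 − 146 = -106 Ω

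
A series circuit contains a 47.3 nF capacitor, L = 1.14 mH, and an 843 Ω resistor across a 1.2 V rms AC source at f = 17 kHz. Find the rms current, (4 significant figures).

ω = 2πf = 106800 rad/s
X_L = ωL = 121.8 Ω
X_C = 1/(ωC) = 197.9 Ω
Net reactance X = X_L − X_C = -76.16 Ω
Z = 843.0 − j76.16 Ω
|Z| = √(843.0² + 76.16²) = 846.4 Ω
I = V/|Z| = 1.2/846.4 = 1.418 mA

1.418 mA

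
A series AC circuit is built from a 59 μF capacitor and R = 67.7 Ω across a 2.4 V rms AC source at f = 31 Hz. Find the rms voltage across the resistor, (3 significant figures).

ω = 2πf = 194.8 rad/s
X_C = 1/(ωC) = 87.0 Ω
Z = 67.7 − j87.0 Ω
|Z| = √(67.7² + 87.0²) = 110 Ω
I = V/|Z| = 21.8 mA
V_R = I·|Z_R| = 0.0218 × 67.7 = 1.47 V

1.47 V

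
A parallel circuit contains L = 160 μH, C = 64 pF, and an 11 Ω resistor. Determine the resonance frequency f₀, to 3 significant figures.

ω₀ = 1/√(LC) = 1/√(0.00016 × 6.4e-11) = 9.882e+06 rad/s
f₀ = ω₀/(2π) = 1.57 MHz

1.57 MHz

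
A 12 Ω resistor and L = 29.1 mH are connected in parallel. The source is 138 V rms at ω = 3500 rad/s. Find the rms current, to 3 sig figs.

11.6 A

X_L = ωL = 102 Ω
Parallel: admittances add. Y = 1/R + 1/(jωL)
Y = (0.0833 − j0.00982) S
|Y| = 0.0839 S → |Z| = 1/|Y| = 11.9 Ω, ∠Z = −∠Y = 6.72°
I = V/|Z| = 138/11.9 = 11.6 A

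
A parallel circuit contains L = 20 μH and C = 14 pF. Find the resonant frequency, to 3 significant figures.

9.51 MHz

ω₀ = 1/√(LC) = 1/√(2e-05 × 1.4e-11) = 5.976e+07 rad/s
f₀ = ω₀/(2π) = 9.51 MHz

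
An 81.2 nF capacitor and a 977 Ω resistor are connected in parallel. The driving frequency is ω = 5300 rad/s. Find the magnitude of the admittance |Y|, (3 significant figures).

1.11 mS

X_C = 1/(ωC) = 2320 Ω
Parallel: admittances add. Y = 1/R + jωC
Y = (0.00102 + j0.000430) S
|Y| = 0.00111 S → |Z| = 1/|Y| = 901 Ω, ∠Z = −∠Y = -22.8°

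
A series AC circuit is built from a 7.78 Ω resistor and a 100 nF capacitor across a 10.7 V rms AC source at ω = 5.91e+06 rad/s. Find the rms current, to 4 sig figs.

1.344 A

X_C = 1/(ωC) = 1.692 Ω
Z = 7.780 − j1.692 Ω
|Z| = √(7.780² + 1.692²) = 7.962 Ω
I = V/|Z| = 10.7/7.962 = 1.344 A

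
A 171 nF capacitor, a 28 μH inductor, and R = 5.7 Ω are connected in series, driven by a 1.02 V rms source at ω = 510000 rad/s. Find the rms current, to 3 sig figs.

X_L = ωL = 14.3 Ω
X_C = 1/(ωC) = 11.5 Ω
Net reactance X = X_L − X_C = 2.81 Ω
Z = 5.70 + j2.81 Ω
|Z| = √(5.70² + 2.81²) = 6.36 Ω
I = V/|Z| = 1.02/6.36 = 160 mA

160 mA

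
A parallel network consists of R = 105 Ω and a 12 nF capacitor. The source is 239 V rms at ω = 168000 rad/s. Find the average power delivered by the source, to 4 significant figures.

544.0 W

X_C = 1/(ωC) = 496.0 Ω
Parallel: admittances add. Y = 1/R + jωC
Y = (0.009524 + j0.002016) S
|Y| = 0.009735 S → |Z| = 1/|Y| = 102.7 Ω, ∠Z = −∠Y = -11.95°
I = V/|Z| = 2.327 A
P = VI cos φ = 239 × 2.327 × cos(-11.95°) = 544.0 W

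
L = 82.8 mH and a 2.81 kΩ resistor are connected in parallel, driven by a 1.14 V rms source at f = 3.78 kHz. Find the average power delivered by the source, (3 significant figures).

462 μW

ω = 2πf = 23750 rad/s
X_L = ωL = 1970 Ω
Parallel: admittances add. Y = 1/R + 1/(jωL)
Y = (0.000356 − j0.000509) S
|Y| = 0.000621 S → |Z| = 1/|Y| = 1610 Ω, ∠Z = −∠Y = 55.0°
I = V/|Z| = 708 μA
P = VI cos φ = 1.14 × 0.000708 × cos(55.0°) = 462 μW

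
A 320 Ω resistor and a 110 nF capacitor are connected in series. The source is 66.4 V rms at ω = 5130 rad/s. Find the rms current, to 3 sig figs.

X_C = 1/(ωC) = 1770 Ω
Z = 320 − j1770 Ω
|Z| = √(320² + 1770²) = 1800 Ω
I = V/|Z| = 66.4/1800 = 36.9 mA

36.9 mA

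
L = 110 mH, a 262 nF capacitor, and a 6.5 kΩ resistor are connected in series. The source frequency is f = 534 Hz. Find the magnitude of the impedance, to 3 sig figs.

6550 Ω

ω = 2πf = 3355 rad/s
X_L = ωL = 369 Ω
X_C = 1/(ωC) = 1140 Ω
Net reactance X = X_L − X_C = -768 Ω
Z = 6500 − j768 Ω
|Z| = √(6500² + 768²) = 6550 Ω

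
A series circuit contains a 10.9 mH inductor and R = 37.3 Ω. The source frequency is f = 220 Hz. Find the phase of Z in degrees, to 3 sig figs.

22.0°

ω = 2πf = 1382 rad/s
X_L = ωL = 15.1 Ω
Z = 37.3 + j15.1 Ω
|Z| = √(37.3² + 15.1²) = 40.2 Ω
∠Z = arctan(15.1/37.3) = 22.0°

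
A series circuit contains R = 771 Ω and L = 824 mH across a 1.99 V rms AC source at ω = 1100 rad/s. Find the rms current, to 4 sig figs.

X_L = ωL = 906.4 Ω
Z = 771.0 + j906.4 Ω
|Z| = √(771.0² + 906.4²) = 1190 Ω
I = V/|Z| = 1.99/1190 = 1.672 mA

1.672 mA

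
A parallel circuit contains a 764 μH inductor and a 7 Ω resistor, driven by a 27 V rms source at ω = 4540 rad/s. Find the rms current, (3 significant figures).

8.69 A

X_L = ωL = 3.47 Ω
Parallel: admittances add. Y = 1/R + 1/(jωL)
Y = (0.143 − j0.288) S
|Y| = 0.322 S → |Z| = 1/|Y| = 3.11 Ω, ∠Z = −∠Y = 63.6°
I = V/|Z| = 27/3.11 = 8.69 A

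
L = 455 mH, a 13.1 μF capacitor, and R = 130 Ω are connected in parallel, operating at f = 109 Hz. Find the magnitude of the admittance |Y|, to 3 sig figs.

ω = 2πf = 684.9 rad/s
X_L = ωL = 312 Ω
X_C = 1/(ωC) = 111 Ω
Parallel: admittances add. Y = 1/R + 1/(jωL) + jωC
Y = (0.00769 + j0.00576) S
|Y| = 0.00961 S → |Z| = 1/|Y| = 104 Ω, ∠Z = −∠Y = -36.8°

9.61 mS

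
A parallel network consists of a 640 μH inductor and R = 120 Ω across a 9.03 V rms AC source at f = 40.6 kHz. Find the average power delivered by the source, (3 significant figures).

ω = 2πf = 255100 rad/s
X_L = ωL = 163 Ω
Parallel: admittances add. Y = 1/R + 1/(jωL)
Y = (0.00833 − j0.00613) S
|Y| = 0.0103 S → |Z| = 1/|Y| = 96.7 Ω, ∠Z = −∠Y = 36.3°
I = V/|Z| = 93.4 mA
P = VI cos φ = 9.03 × 0.0934 × cos(36.3°) = 680 mW

680 mW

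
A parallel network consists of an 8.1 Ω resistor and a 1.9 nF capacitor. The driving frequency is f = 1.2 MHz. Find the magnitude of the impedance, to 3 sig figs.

8.05 Ω

ω = 2πf = 7.54e+06 rad/s
X_C = 1/(ωC) = 69.8 Ω
Parallel: admittances add. Y = 1/R + jωC
Y = (0.123 + j0.0143) S
|Y| = 0.124 S → |Z| = 1/|Y| = 8.05 Ω, ∠Z = −∠Y = -6.62°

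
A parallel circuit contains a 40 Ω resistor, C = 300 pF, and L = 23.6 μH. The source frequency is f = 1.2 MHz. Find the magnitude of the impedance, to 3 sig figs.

ω = 2πf = 7.54e+06 rad/s
X_L = ωL = 178 Ω
X_C = 1/(ωC) = 442 Ω
Parallel: admittances add. Y = 1/R + 1/(jωL) + jωC
Y = (0.0250 − j0.00336) S
|Y| = 0.0252 S → |Z| = 1/|Y| = 39.6 Ω, ∠Z = −∠Y = 7.65°

39.6 Ω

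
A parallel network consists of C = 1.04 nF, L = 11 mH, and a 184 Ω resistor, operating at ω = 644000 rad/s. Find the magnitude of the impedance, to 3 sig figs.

183 Ω

X_L = ωL = 7080 Ω
X_C = 1/(ωC) = 1490 Ω
Parallel: admittances add. Y = 1/R + 1/(jωL) + jωC
Y = (0.00543 + j0.000529) S
|Y| = 0.00546 S → |Z| = 1/|Y| = 183 Ω, ∠Z = −∠Y = -5.56°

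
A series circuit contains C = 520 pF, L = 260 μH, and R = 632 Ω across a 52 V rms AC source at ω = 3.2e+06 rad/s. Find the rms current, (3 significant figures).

X_L = ωL = 832 Ω
X_C = 1/(ωC) = 601 Ω
Net reactance X = X_L − X_C = 231 Ω
Z = 632 + j231 Ω
|Z| = √(632² + 231²) = 673 Ω
I = V/|Z| = 52/673 = 77.3 mA

77.3 mA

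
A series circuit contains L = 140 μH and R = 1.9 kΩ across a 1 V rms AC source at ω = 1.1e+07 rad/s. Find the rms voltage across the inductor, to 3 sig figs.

0.630 V

X_L = ωL = 1540 Ω
Z = 1900 + j1540 Ω
|Z| = √(1900² + 1540²) = 2450 Ω
I = V/|Z| = 409 μA
V_L = I·|Z_L| = 0.000409 × 1540 = 0.630 V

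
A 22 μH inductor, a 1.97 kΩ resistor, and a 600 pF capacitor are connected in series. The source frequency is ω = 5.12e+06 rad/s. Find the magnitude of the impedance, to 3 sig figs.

X_L = ωL = 113 Ω
X_C = 1/(ωC) = 326 Ω
Net reactance X = X_L − X_C = -213 Ω
Z = 1970 − j213 Ω
|Z| = √(1970² + 213²) = 1980 Ω

1980 Ω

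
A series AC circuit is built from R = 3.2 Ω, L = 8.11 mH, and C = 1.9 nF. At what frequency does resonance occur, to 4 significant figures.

ω₀ = 1/√(LC) = 1/√(0.00811 × 1.9e-09) = 254700 rad/s
f₀ = ω₀/(2π) = 40.54 kHz

40.54 kHz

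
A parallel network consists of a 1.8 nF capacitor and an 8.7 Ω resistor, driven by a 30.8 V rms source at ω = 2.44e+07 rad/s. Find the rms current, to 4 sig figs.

3.790 A

X_C = 1/(ωC) = 22.77 Ω
Parallel: admittances add. Y = 1/R + jωC
Y = (0.1149 + j0.04392) S
|Y| = 0.1230 S → |Z| = 1/|Y| = 8.127 Ω, ∠Z = −∠Y = -20.91°
I = V/|Z| = 30.8/8.127 = 3.790 A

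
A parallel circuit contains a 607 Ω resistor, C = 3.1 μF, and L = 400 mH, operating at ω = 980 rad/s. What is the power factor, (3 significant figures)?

X_L = ωL = 392 Ω
X_C = 1/(ωC) = 329 Ω
Parallel: admittances add. Y = 1/R + 1/(jωL) + jωC
Y = (0.00165 + j0.000487) S
|Y| = 0.00172 S → |Z| = 1/|Y| = 582 Ω, ∠Z = −∠Y = -16.5°
cos φ = cos(-16.5°) = 0.959

0.959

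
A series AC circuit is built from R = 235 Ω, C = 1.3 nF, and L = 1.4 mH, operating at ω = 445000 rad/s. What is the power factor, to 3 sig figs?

0.208

X_L = ωL = 623 Ω
X_C = 1/(ωC) = 1730 Ω
Net reactance X = X_L − X_C = -1110 Ω
Z = 235 − j1110 Ω
|Z| = √(235² + 1110²) = 1130 Ω
∠Z = arctan(-1110/235) = -78.0°
cos φ = cos(-78.0°) = 0.208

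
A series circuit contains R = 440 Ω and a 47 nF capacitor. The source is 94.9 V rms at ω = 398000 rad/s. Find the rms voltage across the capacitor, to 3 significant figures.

X_C = 1/(ωC) = 53.5 Ω
Z = 440 − j53.5 Ω
|Z| = √(440² + 53.5²) = 443 Ω
I = V/|Z| = 214 mA
V_C = I·|Z_C| = 0.214 × 53.5 = 11.4 V

11.4 V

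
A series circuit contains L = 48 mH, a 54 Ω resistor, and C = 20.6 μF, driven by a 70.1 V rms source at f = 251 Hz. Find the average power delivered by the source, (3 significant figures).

53.8 W

ω = 2πf = 1577 rad/s
X_L = ωL = 75.7 Ω
X_C = 1/(ωC) = 30.8 Ω
Net reactance X = X_L − X_C = 44.9 Ω
Z = 54.0 + j44.9 Ω
|Z| = √(54.0² + 44.9²) = 70.2 Ω
∠Z = arctan(44.9/54.0) = 39.8°
I = V/|Z| = 998 mA
P = VI cos φ = 70.1 × 0.998 × cos(39.8°) = 53.8 W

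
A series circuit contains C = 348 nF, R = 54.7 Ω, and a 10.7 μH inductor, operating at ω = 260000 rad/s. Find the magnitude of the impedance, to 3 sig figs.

55.3 Ω

X_L = ωL = 2.78 Ω
X_C = 1/(ωC) = 11.1 Ω
Net reactance X = X_L − X_C = -8.27 Ω
Z = 54.7 − j8.27 Ω
|Z| = √(54.7² + 8.27²) = 55.3 Ω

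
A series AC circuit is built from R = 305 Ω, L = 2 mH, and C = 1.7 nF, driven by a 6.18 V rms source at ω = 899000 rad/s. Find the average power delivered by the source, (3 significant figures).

8.31 mW

X_L = ωL = 1800 Ω
X_C = 1/(ωC) = 654 Ω
Net reactance X = X_L − X_C = 1140 Ω
Z = 305 + j1140 Ω
|Z| = √(305² + 1140²) = 1180 Ω
∠Z = arctan(1140/305) = 75.1°
I = V/|Z| = 5.22 mA
P = VI cos φ = 6.18 × 0.00522 × cos(75.1°) = 8.31 mW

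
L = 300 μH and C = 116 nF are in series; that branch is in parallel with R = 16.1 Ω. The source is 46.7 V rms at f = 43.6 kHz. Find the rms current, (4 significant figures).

3.043 A

ω = 2πf = 273900 rad/s
X_L = ωL = 82.18 Ω
X_C = 1/(ωC) = 31.47 Ω
Branch 1: Z₁ = R = 16.10 Ω
Branch 2 (series LC): Z₂ = j(X_L − X_C) = j50.72 Ω
Parallel: Z = Z₁Z₂/(Z₁+Z₂), |Z| = 15.35 Ω, ∠Z = 17.61°
I = V/|Z| = 46.7/15.35 = 3.043 A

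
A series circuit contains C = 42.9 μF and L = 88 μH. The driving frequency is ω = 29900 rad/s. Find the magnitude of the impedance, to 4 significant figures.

X_L = ωL = 2.631 Ω
X_C = 1/(ωC) = 0.7796 Ω
Net reactance X = X_L − X_C = 1.852 Ω
Z = j1.852 Ω
|Z| = √(0² + 1.852²) = 1.852 Ω

1.852 Ω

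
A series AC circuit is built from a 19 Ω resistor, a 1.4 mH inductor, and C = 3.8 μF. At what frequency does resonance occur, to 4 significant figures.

2.182 kHz

ω₀ = 1/√(LC) = 1/√(0.0014 × 3.8e-06) = 13710 rad/s
f₀ = ω₀/(2π) = 2.182 kHz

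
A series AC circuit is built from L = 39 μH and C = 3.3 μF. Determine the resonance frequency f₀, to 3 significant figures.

ω₀ = 1/√(LC) = 1/√(3.9e-05 × 3.3e-06) = 88150 rad/s
f₀ = ω₀/(2π) = 14.0 kHz

14.0 kHz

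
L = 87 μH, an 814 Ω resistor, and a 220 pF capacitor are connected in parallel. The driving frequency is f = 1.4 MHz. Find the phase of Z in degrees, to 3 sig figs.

ω = 2πf = 8.796e+06 rad/s
X_L = ωL = 765 Ω
X_C = 1/(ωC) = 517 Ω
Parallel: admittances add. Y = 1/R + 1/(jωL) + jωC
Y = (0.00123 + j0.000629) S
|Y| = 0.00138 S → |Z| = 1/|Y| = 725 Ω, ∠Z = −∠Y = -27.1°

-27.1°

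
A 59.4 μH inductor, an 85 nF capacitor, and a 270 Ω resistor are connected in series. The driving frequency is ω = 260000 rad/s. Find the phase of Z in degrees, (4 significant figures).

-6.299°

X_L = ωL = 15.44 Ω
X_C = 1/(ωC) = 45.25 Ω
Net reactance X = X_L − X_C = -29.80 Ω
Z = 270.0 − j29.80 Ω
|Z| = √(270.0² + 29.80²) = 271.6 Ω
∠Z = arctan(-29.80/270.0) = -6.299°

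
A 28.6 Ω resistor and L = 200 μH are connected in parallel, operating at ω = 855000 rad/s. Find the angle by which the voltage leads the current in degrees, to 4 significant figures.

9.495°

X_L = ωL = 171.0 Ω
Parallel: admittances add. Y = 1/R + 1/(jωL)
Y = (0.03497 − j0.005848) S
|Y| = 0.03545 S → |Z| = 1/|Y| = 28.21 Ω, ∠Z = −∠Y = 9.495°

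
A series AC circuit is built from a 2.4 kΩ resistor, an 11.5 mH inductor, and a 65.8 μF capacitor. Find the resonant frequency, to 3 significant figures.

ω₀ = 1/√(LC) = 1/√(0.0115 × 6.58e-05) = 1150 rad/s
f₀ = ω₀/(2π) = 183 Hz

183 Hz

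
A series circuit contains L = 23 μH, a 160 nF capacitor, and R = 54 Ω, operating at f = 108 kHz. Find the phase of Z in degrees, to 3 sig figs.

6.76°

ω = 2πf = 678600 rad/s
X_L = ωL = 15.6 Ω
X_C = 1/(ωC) = 9.21 Ω
Net reactance X = X_L − X_C = 6.40 Ω
Z = 54.0 + j6.40 Ω
|Z| = √(54.0² + 6.40²) = 54.4 Ω
∠Z = arctan(6.40/54.0) = 6.76°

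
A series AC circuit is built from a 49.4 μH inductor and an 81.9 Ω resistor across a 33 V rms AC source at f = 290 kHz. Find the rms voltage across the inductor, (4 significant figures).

24.41 V

ω = 2πf = 1.822e+06 rad/s
X_L = ωL = 90.01 Ω
Z = 81.90 + j90.01 Ω
|Z| = √(81.90² + 90.01²) = 121.7 Ω
I = V/|Z| = 271.2 mA
V_L = I·|Z_L| = 0.2712 × 90.01 = 24.41 V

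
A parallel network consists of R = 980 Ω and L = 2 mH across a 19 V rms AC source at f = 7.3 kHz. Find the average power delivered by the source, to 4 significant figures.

ω = 2πf = 45870 rad/s
X_L = ωL = 91.73 Ω
Parallel: admittances add. Y = 1/R + 1/(jωL)
Y = (0.001020 − j0.01090) S
|Y| = 0.01095 S → |Z| = 1/|Y| = 91.34 Ω, ∠Z = −∠Y = 84.65°
I = V/|Z| = 208.0 mA
P = VI cos φ = 19 × 0.2080 × cos(84.65°) = 368.4 mW

368.4 mW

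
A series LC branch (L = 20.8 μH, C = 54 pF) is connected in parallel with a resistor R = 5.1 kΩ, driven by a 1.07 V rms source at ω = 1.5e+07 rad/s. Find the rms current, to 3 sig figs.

X_L = ωL = 312 Ω
X_C = 1/(ωC) = 1230 Ω
Branch 1: Z₁ = R = 5100 Ω
Branch 2 (series LC): Z₂ = j(X_L − X_C) = −j923 Ω
Parallel: Z = Z₁Z₂/(Z₁+Z₂), |Z| = 908 Ω, ∠Z = -79.7°
I = V/|Z| = 1.07/908 = 1.18 mA

1.18 mA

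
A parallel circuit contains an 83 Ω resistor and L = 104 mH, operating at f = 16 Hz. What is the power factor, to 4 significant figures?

ω = 2πf = 100.5 rad/s
X_L = ωL = 10.46 Ω
Parallel: admittances add. Y = 1/R + 1/(jωL)
Y = (0.01205 − j0.09565) S
|Y| = 0.09640 S → |Z| = 1/|Y| = 10.37 Ω, ∠Z = −∠Y = 82.82°
cos φ = cos(82.82°) = 0.1250

0.1250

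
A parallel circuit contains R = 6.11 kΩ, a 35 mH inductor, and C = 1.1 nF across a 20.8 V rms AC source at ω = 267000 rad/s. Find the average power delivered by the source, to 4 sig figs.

70.81 mW

X_L = ωL = 9345 Ω
X_C = 1/(ωC) = 3405 Ω
Parallel: admittances add. Y = 1/R + 1/(jωL) + jωC
Y = (0.0001637 + j0.0001867) S
|Y| = 0.0002483 S → |Z| = 1/|Y| = 4028 Ω, ∠Z = −∠Y = -48.76°
I = V/|Z| = 5.164 mA
P = VI cos φ = 20.8 × 0.005164 × cos(-48.76°) = 70.81 mW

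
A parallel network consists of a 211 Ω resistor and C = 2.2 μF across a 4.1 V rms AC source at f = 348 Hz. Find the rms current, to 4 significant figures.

27.69 mA

ω = 2πf = 2187 rad/s
X_C = 1/(ωC) = 207.9 Ω
Parallel: admittances add. Y = 1/R + jωC
Y = (0.004739 + j0.004810) S
|Y| = 0.006753 S → |Z| = 1/|Y| = 148.1 Ω, ∠Z = −∠Y = -45.43°
I = V/|Z| = 4.1/148.1 = 27.69 mA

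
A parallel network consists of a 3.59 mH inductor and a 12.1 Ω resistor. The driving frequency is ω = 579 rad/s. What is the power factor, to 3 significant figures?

0.169

X_L = ωL = 2.08 Ω
Parallel: admittances add. Y = 1/R + 1/(jωL)
Y = (0.0826 − j0.481) S
|Y| = 0.488 S → |Z| = 1/|Y| = 2.05 Ω, ∠Z = −∠Y = 80.3°
cos φ = cos(80.3°) = 0.169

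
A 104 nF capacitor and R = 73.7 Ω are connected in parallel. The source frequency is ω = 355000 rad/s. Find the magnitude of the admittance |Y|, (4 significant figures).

X_C = 1/(ωC) = 27.09 Ω
Parallel: admittances add. Y = 1/R + jωC
Y = (0.01357 + j0.03692) S
|Y| = 0.03933 S → |Z| = 1/|Y| = 25.42 Ω, ∠Z = −∠Y = -69.82°

39.33 mS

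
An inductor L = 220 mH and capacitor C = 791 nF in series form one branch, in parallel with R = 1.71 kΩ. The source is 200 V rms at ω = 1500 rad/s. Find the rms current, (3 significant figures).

407 mA

X_L = ωL = 330 Ω
X_C = 1/(ωC) = 843 Ω
Branch 1: Z₁ = R = 1710 Ω
Branch 2 (series LC): Z₂ = j(X_L − X_C) = −j513 Ω
Parallel: Z = Z₁Z₂/(Z₁+Z₂), |Z| = 491 Ω, ∠Z = -73.3°
I = V/|Z| = 200/491 = 407 mA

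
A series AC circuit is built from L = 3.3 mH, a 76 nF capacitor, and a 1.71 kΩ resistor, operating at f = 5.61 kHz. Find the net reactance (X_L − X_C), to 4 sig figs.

ω = 2πf = 35250 rad/s
X_L = ωL = 116.3 Ω
X_C = 1/(ωC) = 373.3 Ω
X = 116.3 − 373.3 = -257.0 Ω

-257.0 Ω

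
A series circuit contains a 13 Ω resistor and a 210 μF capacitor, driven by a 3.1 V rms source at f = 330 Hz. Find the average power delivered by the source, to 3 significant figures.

717 mW

ω = 2πf = 2073 rad/s
X_C = 1/(ωC) = 2.30 Ω
Z = 13.0 − j2.30 Ω
|Z| = √(13.0² + 2.30²) = 13.2 Ω
∠Z = arctan(-2.30/13.0) = -10.0°
I = V/|Z| = 235 mA
P = VI cos φ = 3.1 × 0.235 × cos(-10.0°) = 717 mW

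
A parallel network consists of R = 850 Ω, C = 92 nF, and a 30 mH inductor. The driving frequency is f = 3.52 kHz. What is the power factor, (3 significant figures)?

ω = 2πf = 22120 rad/s
X_L = ωL = 664 Ω
X_C = 1/(ωC) = 491 Ω
Parallel: admittances add. Y = 1/R + 1/(jωL) + jωC
Y = (0.00118 + j0.000528) S
|Y| = 0.00129 S → |Z| = 1/|Y| = 776 Ω, ∠Z = −∠Y = -24.2°
cos φ = cos(-24.2°) = 0.912

0.912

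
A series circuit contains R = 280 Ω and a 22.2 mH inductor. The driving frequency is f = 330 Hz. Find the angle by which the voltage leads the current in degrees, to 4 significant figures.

ω = 2πf = 2073 rad/s
X_L = ωL = 46.03 Ω
Z = 280.0 + j46.03 Ω
|Z| = √(280.0² + 46.03²) = 283.8 Ω
∠Z = arctan(46.03/280.0) = 9.336°

9.336°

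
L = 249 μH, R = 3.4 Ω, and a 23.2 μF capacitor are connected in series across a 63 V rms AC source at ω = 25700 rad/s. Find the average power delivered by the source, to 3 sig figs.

X_L = ωL = 6.40 Ω
X_C = 1/(ωC) = 1.68 Ω
Net reactance X = X_L − X_C = 4.72 Ω
Z = 3.40 + j4.72 Ω
|Z| = √(3.40² + 4.72²) = 5.82 Ω
∠Z = arctan(4.72/3.40) = 54.2°
I = V/|Z| = 10.8 A
P = VI cos φ = 63 × 10.8 × cos(54.2°) = 399 W

399 W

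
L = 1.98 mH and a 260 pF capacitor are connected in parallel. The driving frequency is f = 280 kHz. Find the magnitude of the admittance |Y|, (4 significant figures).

ω = 2πf = 1.759e+06 rad/s
X_L = ωL = 3483 Ω
X_C = 1/(ωC) = 2186 Ω
Parallel: admittances add. Y = 1/(jωL) + jωC
Y = (0 + j0.0001703) S
|Y| = 0.0001703 S → |Z| = 1/|Y| = 5871 Ω, ∠Z = −∠Y = -90.00°

170.3 μS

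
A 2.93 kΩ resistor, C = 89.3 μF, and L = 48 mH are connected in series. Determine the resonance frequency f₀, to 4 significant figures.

ω₀ = 1/√(LC) = 1/√(0.048 × 8.93e-05) = 483.0 rad/s
f₀ = ω₀/(2π) = 76.87 Hz

76.87 Hz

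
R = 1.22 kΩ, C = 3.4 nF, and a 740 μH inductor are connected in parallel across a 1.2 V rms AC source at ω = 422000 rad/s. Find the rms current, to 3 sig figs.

X_L = ωL = 312 Ω
X_C = 1/(ωC) = 697 Ω
Parallel: admittances add. Y = 1/R + 1/(jωL) + jωC
Y = (0.000820 − j0.00177) S
|Y| = 0.00195 S → |Z| = 1/|Y| = 513 Ω, ∠Z = −∠Y = 65.1°
I = V/|Z| = 1.2/513 = 2.34 mA

2.34 mA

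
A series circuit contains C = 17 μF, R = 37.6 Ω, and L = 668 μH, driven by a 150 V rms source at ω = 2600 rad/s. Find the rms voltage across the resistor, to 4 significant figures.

X_L = ωL = 1.737 Ω
X_C = 1/(ωC) = 22.62 Ω
Net reactance X = X_L − X_C = -20.89 Ω
Z = 37.60 − j20.89 Ω
|Z| = √(37.60² + 20.89²) = 43.01 Ω
I = V/|Z| = 3.487 A
V_R = I·|Z_R| = 3.487 × 37.60 = 131.1 V

131.1 V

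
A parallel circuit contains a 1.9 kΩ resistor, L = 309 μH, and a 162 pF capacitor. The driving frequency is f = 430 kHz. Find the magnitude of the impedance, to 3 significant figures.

1080 Ω

ω = 2πf = 2.702e+06 rad/s
X_L = ωL = 835 Ω
X_C = 1/(ωC) = 2280 Ω
Parallel: admittances add. Y = 1/R + 1/(jωL) + jωC
Y = (0.000526 − j0.000760) S
|Y| = 0.000925 S → |Z| = 1/|Y| = 1080 Ω, ∠Z = −∠Y = 55.3°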